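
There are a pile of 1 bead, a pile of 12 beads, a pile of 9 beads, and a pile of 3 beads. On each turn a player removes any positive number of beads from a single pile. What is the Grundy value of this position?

Compute the nim-sum pairwise:
1 ⊕ 12 = 13
13 ⊕ 9 = 4
4 ⊕ 3 = 7

7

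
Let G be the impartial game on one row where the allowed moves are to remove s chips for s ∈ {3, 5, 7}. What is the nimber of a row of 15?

1

Grundy values for subtraction set {3, 5, 7}:
k:     0  1  2  3  4  5  6  7  8  9 10 11 12 13 14 15
g(k):  0  0  0  1  1  1  2  2  2  3  0  0  0  1  1  1
So g(15) = 1.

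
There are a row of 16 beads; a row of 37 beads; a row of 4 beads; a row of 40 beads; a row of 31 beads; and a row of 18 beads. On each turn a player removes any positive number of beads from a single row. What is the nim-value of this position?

Nim-sum: 16 XOR 37 XOR 4 XOR 40 XOR 31 XOR 18 = 20.

20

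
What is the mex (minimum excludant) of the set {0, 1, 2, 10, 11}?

The values 0, 1, 2 are all present; 3 is the first non-negative integer missing from the set.

3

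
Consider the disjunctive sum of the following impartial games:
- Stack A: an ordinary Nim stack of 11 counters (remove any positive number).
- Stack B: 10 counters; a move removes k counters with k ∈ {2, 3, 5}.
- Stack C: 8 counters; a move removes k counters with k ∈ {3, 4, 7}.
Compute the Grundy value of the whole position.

8

Stack A is a plain Nim stack of size 11, so its Grundy value is 11.
Build the Grundy sequence for stack B with g(k) = mex{g(k−s) : s ∈ {2, 3, 5}, s ≤ k}:
k:     0  1  2  3  4  5  6  7  8  9 10
g(k):  0  0  1  1  2  2  3  0  0  1  1
So g(10) = 1.
Grundy values for stack C (subtraction set {3, 4, 7}):
g(0) = mex{} = 0
g(1) = mex{} = 0
g(2) = mex{} = 0
g(3) = mex{0} = 1
g(4) = mex{0} = 1
g(5) = mex{0} = 1
g(6) = mex{0,1} = 2
g(7) = mex{0,1} = 2
g(8) = mex{0,1} = 2
So g(8) = 2.
The value of a disjunctive sum is the nim-sum of the parts.
Combined value = 11 XOR 1 XOR 2 = 8.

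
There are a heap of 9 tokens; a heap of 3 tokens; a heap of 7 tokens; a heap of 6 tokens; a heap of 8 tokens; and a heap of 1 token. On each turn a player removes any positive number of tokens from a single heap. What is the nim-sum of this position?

2

Nim-sum: 9 ⊕ 3 ⊕ 7 ⊕ 6 ⊕ 8 ⊕ 1 = 2.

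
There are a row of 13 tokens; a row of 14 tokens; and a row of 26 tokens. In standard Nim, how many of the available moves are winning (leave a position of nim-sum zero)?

Compute the nim-sum pairwise:
13 ^ 14 = 3
3 ^ 26 = 25
The overall nim-sum is X = 25. A row of size p has a winning move iff p XOR X < p (reduce it to p XOR X).
  13: 13 XOR 25 = 20 ≥ 13 — no move.
  14: 14 XOR 25 = 23 ≥ 14 — no move.
  26: 26 XOR 25 = 3 < 26 — winning move (to 3).
That gives 1 winning move.

1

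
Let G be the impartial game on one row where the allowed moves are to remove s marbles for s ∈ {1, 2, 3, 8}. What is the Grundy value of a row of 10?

Grundy values for subtraction set {1, 2, 3, 8}:
g(0) = mex{} = 0
g(1) = mex{0} = 1
g(2) = mex{0,1} = 2
g(3) = mex{0,1,2} = 3
g(4) = mex{1,2,3} = 0
g(5) = mex{0,2,3} = 1
g(6) = mex{0,1,3} = 2
g(7) = mex{0,1,2} = 3
g(8) = mex{0,1,2,3} = 4
g(9) = mex{1,2,3,4} = 0
g(10) = mex{0,2,3,4} = 1
So g(10) = 1.

1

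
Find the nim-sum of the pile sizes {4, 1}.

5

Nim-sum: 4 XOR 1 = 5.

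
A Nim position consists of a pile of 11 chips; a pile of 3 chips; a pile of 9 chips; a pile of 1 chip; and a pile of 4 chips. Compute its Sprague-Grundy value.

4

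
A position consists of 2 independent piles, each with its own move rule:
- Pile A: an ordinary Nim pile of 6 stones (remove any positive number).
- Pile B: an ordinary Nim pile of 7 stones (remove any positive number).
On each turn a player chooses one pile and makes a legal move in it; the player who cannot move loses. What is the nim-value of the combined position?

1

Pile A is a plain Nim pile of size 6, so its Grundy value is 6.
Pile B is a plain Nim pile of size 7, so its Grundy value is 7.
By the Sprague-Grundy theorem, the Grundy value of a sum of independent games is the XOR of the component values.
Combined value = 6 XOR 7 = 1.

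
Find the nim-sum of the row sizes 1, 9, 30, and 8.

Write each in binary and XOR column by column:
  00001  (1)
  01001  (9)
  11110  (30)
  01000  (8)
  -----
  11110  (30)

30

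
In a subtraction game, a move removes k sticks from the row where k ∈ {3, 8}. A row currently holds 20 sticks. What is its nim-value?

1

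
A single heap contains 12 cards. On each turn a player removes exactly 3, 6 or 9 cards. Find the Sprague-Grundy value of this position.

Grundy values for subtraction set {3, 6, 9}:
g(0) = mex{} = 0
g(1) = mex{} = 0
g(2) = mex{} = 0
g(3) = mex{0} = 1
g(4) = mex{0} = 1
g(5) = mex{0} = 1
g(6) = mex{0,1} = 2
g(7) = mex{0,1} = 2
g(8) = mex{0,1} = 2
g(9) = mex{0,1,2} = 3
g(10) = mex{0,1,2} = 3
g(11) = mex{0,1,2} = 3
g(12) = mex{1,2,3} = 0
So g(12) = 0.

0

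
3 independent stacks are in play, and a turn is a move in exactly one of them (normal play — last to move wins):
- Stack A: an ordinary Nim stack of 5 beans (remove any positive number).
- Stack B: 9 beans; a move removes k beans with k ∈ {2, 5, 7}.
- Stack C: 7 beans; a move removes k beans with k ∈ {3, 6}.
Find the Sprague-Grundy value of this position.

5

Stack A is a plain Nim stack of size 5, so its Grundy value is 5.
Grundy values for stack B (subtraction set {2, 5, 7}):
k:     0  1  2  3  4  5  6  7  8  9
g(k):  0  0  1  1  0  2  1  3  2  2
So g(9) = 2.
Grundy values for stack C (subtraction set {3, 6}):
g(0) = mex{} = 0
g(1) = mex{} = 0
g(2) = mex{} = 0
g(3) = mex{0} = 1
g(4) = mex{0} = 1
g(5) = mex{0} = 1
g(6) = mex{0,1} = 2
g(7) = mex{0,1} = 2
So g(7) = 2.
By the Sprague-Grundy theorem, the Grundy value of a sum of independent games is the XOR of the component values.
Combined value = 5 XOR 2 XOR 2 = 5.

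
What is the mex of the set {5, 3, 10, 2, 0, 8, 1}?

4

The values 0, 1, 2, 3 are all present; 4 is the first non-negative integer missing from the set.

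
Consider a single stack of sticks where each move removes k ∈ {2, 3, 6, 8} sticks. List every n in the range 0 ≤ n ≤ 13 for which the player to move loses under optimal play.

Compute g(0), g(1), … for moves {2, 3, 6, 8}:
g(0) = mex{} = 0
g(1) = mex{} = 0
g(2) = mex{0} = 1
g(3) = mex{0} = 1
g(4) = mex{0,1} = 2
g(5) = mex{1} = 0
g(6) = mex{0,1,2} = 3
g(7) = mex{0,2} = 1
g(8) = mex{0,1,3} = 2
g(9) = mex{0,1,3} = 2
g(10) = mex{1,2} = 0
g(11) = mex{0,1,2} = 3
g(12) = mex{0,2,3} = 1
g(13) = mex{0,1,3} = 2
The P-positions (g = 0) in 0..13 are 0, 1, 5, 10.

0, 1, 5, 10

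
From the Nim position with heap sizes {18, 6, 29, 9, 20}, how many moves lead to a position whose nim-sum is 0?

Nim-sum: 18 ⊕ 6 ⊕ 29 ⊕ 9 ⊕ 20 = 20.
The overall nim-sum is X = 20. A heap of size p has a winning move iff p XOR X < p (reduce it to p XOR X).
  18: 18 XOR 20 = 6 < 18 — winning move (to 6).
  6: 6 XOR 20 = 18 ≥ 6 — no move.
  29: 29 XOR 20 = 9 < 29 — winning move (to 9).
  9: 9 XOR 20 = 29 ≥ 9 — no move.
  20: 20 XOR 20 = 0 < 20 — winning move (to 0).
That gives 3 winning moves.

3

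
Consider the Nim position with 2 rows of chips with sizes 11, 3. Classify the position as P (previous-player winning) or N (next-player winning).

N-position

Write each in binary and XOR column by column:
  1011  (11)
  0011  (3)
  ----
  1000  (8)
The nim-sum is 8 ≠ 0, so this is an N-position: the player to move can win.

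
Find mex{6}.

0 is not in the set, so the mex is 0.

0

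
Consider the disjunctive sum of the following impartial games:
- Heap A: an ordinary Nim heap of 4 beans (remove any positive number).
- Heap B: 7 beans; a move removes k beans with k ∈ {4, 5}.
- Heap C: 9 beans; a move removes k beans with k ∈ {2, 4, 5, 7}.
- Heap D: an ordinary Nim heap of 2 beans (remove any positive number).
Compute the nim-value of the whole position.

7

Heap A is a plain Nim heap of size 4, so its Grundy value is 4.
For heap B, compute g(0), g(1), … with moves {4, 5}:
g(0) = mex{} = 0
g(1) = mex{} = 0
g(2) = mex{} = 0
g(3) = mex{} = 0
g(4) = mex{0} = 1
g(5) = mex{0} = 1
g(6) = mex{0} = 1
g(7) = mex{0} = 1
So g(7) = 1.
Grundy values for heap C (subtraction set {2, 4, 5, 7}):
k:     0  1  2  3  4  5  6  7  8  9
g(k):  0  0  1  1  2  2  3  3  4  0
So g(9) = 0.
Heap D is a plain Nim heap of size 2, so its Grundy value is 2.
By the Sprague-Grundy theorem, the Grundy value of a sum of independent games is the XOR of the component values.
Combined value = 4 XOR 1 XOR 0 XOR 2 = 7.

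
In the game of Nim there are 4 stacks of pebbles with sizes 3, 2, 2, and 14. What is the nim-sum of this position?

13

Nim-sum: 3 ^ 2 ^ 2 ^ 14 = 13.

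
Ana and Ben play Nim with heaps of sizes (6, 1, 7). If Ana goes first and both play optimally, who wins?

Ben wins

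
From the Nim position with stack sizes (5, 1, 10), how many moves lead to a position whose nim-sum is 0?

1

Write each in binary and XOR column by column:
  0101  (5)
  0001  (1)
  1010  (10)
  ----
  1110  (14)
The overall nim-sum is X = 14. A stack of size p has a winning move iff p XOR X < p (reduce it to p XOR X).
  5: 5 XOR 14 = 11 ≥ 5 — no move.
  1: 1 XOR 14 = 15 ≥ 1 — no move.
  10: 10 XOR 14 = 4 < 10 — winning move (to 4).
That gives 1 winning move.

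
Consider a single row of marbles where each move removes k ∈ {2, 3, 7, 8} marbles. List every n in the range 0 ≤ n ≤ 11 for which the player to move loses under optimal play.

Compute g(0), g(1), … for moves {2, 3, 7, 8}:
k:     0  1  2  3  4  5  6  7  8  9 10 11
g(k):  0  0  1  1  2  0  0  1  1  2  0  0
The P-positions (g = 0) in 0..11 are 0, 1, 5, 6, 10, 11.

0, 1, 5, 6, 10, 11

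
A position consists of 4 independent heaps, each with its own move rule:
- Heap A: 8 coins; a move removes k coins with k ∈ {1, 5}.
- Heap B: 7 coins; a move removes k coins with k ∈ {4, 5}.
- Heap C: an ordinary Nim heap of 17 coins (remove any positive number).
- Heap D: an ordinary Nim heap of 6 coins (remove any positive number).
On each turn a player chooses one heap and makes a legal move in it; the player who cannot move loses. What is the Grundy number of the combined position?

For heap A, compute g(0), g(1), … with moves {1, 5}:
k:     0  1  2  3  4  5  6  7  8
g(k):  0  1  0  1  0  1  0  1  0
So g(8) = 0.
For heap B, compute g(0), g(1), … with moves {4, 5}:
k:     0  1  2  3  4  5  6  7
g(k):  0  0  0  0  1  1  1  1
So g(7) = 1.
Heap C is a plain Nim heap of size 17, so its Grundy value is 17.
Heap D is a plain Nim heap of size 6, so its Grundy value is 6.
The value of a disjunctive sum is the nim-sum of the parts.
Combined value = 0 XOR 1 XOR 17 XOR 6 = 22.

22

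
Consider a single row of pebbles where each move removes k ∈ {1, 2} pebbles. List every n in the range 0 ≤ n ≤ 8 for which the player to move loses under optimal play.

0, 3, 6

Compute g(0), g(1), … for moves {1, 2}:
g(0) = mex{} = 0
g(1) = mex{0} = 1
g(2) = mex{0,1} = 2
g(3) = mex{1,2} = 0
g(4) = mex{0,2} = 1
g(5) = mex{0,1} = 2
g(6) = mex{1,2} = 0
g(7) = mex{0,2} = 1
g(8) = mex{0,1} = 2
The P-positions (g = 0) in 0..8 are 0, 3, 6.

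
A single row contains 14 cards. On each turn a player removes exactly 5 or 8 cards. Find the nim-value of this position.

0

Grundy values for subtraction set {5, 8}:
k:     0  1  2  3  4  5  6  7  8  9 10 11 12 13 14
g(k):  0  0  0  0  0  1  1  1  1  1  2  2  2  0  0
So g(14) = 0.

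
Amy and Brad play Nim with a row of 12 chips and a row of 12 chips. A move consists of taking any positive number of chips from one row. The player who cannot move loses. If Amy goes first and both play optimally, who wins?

Brad wins

Bitwise XOR of the heap sizes:
  1100  (12)
  1100  (12)
  ----
  0000  (0)
The nim-sum is 0, so this is a P-position: the player to move is in a losing position under optimal play; Amy is about to move from it and so loses — Brad wins.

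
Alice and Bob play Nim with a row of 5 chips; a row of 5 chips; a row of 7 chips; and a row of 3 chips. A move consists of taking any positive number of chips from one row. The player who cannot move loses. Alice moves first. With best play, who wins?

Alice wins

Nim-sum: 5 ^ 5 ^ 7 ^ 3 = 4.
The nim-sum is 4 ≠ 0, so this is an N-position: the player to move can win; Alice has a winning move.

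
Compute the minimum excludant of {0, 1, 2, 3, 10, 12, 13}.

4

The values 0, 1, 2, 3 are all present; 4 is the first non-negative integer missing from the set.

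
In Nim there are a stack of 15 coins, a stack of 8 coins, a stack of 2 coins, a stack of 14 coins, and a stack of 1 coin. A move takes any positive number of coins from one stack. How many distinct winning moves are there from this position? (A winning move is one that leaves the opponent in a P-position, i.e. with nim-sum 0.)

3

Compute the nim-sum pairwise:
15 XOR 8 = 7
7 XOR 2 = 5
5 XOR 14 = 11
11 XOR 1 = 10
The overall nim-sum is X = 10. A stack of size p has a winning move iff p XOR X < p (reduce it to p XOR X).
  15: 15 XOR 10 = 5 < 15 — winning move (to 5).
  8: 8 XOR 10 = 2 < 8 — winning move (to 2).
  2: 2 XOR 10 = 8 ≥ 2 — no move.
  14: 14 XOR 10 = 4 < 14 — winning move (to 4).
  1: 1 XOR 10 = 11 ≥ 1 — no move.
That gives 3 winning moves.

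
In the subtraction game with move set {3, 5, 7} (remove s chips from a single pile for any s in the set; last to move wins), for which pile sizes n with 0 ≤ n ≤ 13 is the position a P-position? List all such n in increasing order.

0, 1, 2, 10, 11, 12

Compute g(0), g(1), … for moves {3, 5, 7}:
g(0) = mex{} = 0
g(1) = mex{} = 0
g(2) = mex{} = 0
g(3) = mex{0} = 1
g(4) = mex{0} = 1
g(5) = mex{0} = 1
g(6) = mex{0,1} = 2
g(7) = mex{0,1} = 2
g(8) = mex{0,1} = 2
g(9) = mex{0,1,2} = 3
g(10) = mex{1,2} = 0
g(11) = mex{1,2} = 0
g(12) = mex{1,2,3} = 0
g(13) = mex{0,2} = 1
The P-positions (g = 0) in 0..13 are 0, 1, 2, 10, 11, 12.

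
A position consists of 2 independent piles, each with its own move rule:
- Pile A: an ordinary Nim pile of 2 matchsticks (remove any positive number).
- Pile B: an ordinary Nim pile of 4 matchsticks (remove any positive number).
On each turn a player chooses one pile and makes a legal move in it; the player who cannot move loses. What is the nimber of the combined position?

Pile A is a plain Nim pile of size 2, so its Grundy value is 2.
Pile B is a plain Nim pile of size 4, so its Grundy value is 4.
By the Sprague-Grundy theorem, the Grundy value of a sum of independent games is the XOR of the component values.
Combined value = 2 ⊕ 4 = 6.

6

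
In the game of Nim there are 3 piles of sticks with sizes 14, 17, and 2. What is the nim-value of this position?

Compute the nim-sum pairwise:
14 ^ 17 = 31
31 ^ 2 = 29

29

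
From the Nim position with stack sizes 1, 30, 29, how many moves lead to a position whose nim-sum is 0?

Nim-sum: 1 ⊕ 30 ⊕ 29 = 2.
The overall nim-sum is X = 2. A stack of size p has a winning move iff p XOR X < p (reduce it to p XOR X).
  1: 1 XOR 2 = 3 ≥ 1 — no move.
  30: 30 XOR 2 = 28 < 30 — winning move (to 28).
  29: 29 XOR 2 = 31 ≥ 29 — no move.
That gives 1 winning move.

1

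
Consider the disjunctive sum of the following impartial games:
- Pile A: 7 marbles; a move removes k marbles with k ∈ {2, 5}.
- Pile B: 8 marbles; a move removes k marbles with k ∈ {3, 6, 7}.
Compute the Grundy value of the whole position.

2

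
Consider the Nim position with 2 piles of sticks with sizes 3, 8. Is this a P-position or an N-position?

Compute the nim-sum pairwise:
3 XOR 8 = 11
The nim-sum is 11 ≠ 0, so this is an N-position: the player to move can win.

N-position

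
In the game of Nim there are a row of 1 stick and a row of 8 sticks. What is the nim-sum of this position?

Bitwise XOR of the heap sizes:
  0001  (1)
  1000  (8)
  ----
  1001  (9)

9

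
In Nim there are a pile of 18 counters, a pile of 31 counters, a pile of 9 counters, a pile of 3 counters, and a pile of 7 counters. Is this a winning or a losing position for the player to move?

Compute the nim-sum pairwise:
18 ⊕ 31 = 13
13 ⊕ 9 = 4
4 ⊕ 3 = 7
7 ⊕ 7 = 0
The nim-sum is 0, so this is a P-position: the player to move is in a losing position under optimal play.

Losing position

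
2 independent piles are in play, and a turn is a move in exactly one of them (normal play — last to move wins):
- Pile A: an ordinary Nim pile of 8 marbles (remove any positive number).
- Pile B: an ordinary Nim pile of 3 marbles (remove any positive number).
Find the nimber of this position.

11

Pile A is a plain Nim pile of size 8, so its Grundy value is 8.
Pile B is a plain Nim pile of size 3, so its Grundy value is 3.
By the Sprague-Grundy theorem, the Grundy value of a sum of independent games is the XOR of the component values.
Combined value = 8 ⊕ 3 = 11.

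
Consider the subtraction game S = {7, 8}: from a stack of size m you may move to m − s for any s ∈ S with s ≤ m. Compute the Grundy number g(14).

Build the Grundy sequence with g(k) = mex{g(k−s) : s ∈ {7, 8}, s ≤ k}:
g(0) = mex{} = 0
g(1) = mex{} = 0
g(2) = mex{} = 0
g(3) = mex{} = 0
g(4) = mex{} = 0
g(5) = mex{} = 0
g(6) = mex{} = 0
g(7) = mex{0} = 1
g(8) = mex{0} = 1
g(9) = mex{0} = 1
g(10) = mex{0} = 1
g(11) = mex{0} = 1
g(12) = mex{0} = 1
g(13) = mex{0} = 1
g(14) = mex{0,1} = 2
So g(14) = 2.

2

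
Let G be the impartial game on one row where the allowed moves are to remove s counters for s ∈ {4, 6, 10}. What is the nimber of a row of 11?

2

Compute g(0), g(1), … for moves {4, 6, 10}:
k:     0  1  2  3  4  5  6  7  8  9 10 11
g(k):  0  0  0  0  1  1  1  1  2  2  2  2
So g(11) = 2.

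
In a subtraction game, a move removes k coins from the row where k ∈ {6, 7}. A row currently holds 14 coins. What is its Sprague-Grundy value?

Grundy values for subtraction set {6, 7}:
g(0) = mex{} = 0
g(1) = mex{} = 0
g(2) = mex{} = 0
g(3) = mex{} = 0
g(4) = mex{} = 0
g(5) = mex{} = 0
g(6) = mex{0} = 1
g(7) = mex{0} = 1
g(8) = mex{0} = 1
g(9) = mex{0} = 1
g(10) = mex{0} = 1
g(11) = mex{0} = 1
g(12) = mex{0,1} = 2
g(13) = mex{1} = 0
g(14) = mex{1} = 0
So g(14) = 0.

0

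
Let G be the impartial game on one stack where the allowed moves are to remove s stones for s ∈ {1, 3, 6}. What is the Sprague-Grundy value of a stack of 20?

0

Build the Grundy sequence with g(k) = mex{g(k−s) : s ∈ {1, 3, 6}, s ≤ k}:
k:     0  1  2  3  4  5  6  7  8  9 10 11 12 13 14 15 16 17 18 19 20
g(k):  0  1  0  1  0  1  2  3  2  0  1  0  1  0  1  2  3  2  0  1  0
So g(20) = 0.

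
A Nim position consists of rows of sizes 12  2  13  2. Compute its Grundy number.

Write each in binary and XOR column by column:
  1100  (12)
  0010  (2)
  1101  (13)
  0010  (2)
  ----
  0001  (1)

1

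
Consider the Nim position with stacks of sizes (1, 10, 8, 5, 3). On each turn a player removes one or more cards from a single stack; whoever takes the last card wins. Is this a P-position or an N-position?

N-position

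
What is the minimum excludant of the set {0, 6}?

1

0 is in the set but 1 is not, so the mex is 1.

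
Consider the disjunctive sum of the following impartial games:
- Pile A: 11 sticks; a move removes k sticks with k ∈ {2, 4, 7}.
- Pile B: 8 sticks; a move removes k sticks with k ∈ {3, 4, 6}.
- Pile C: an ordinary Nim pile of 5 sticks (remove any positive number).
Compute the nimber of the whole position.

6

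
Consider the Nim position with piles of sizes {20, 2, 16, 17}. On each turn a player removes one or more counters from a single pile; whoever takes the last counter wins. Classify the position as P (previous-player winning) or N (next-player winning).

Bitwise XOR of the heap sizes:
  10100  (20)
  00010  (2)
  10000  (16)
  10001  (17)
  -----
  10111  (23)
The nim-sum is 23 ≠ 0, so this is an N-position: the player to move can win.

N-position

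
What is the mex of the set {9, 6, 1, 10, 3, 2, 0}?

The values 0, 1, 2, 3 are all present; 4 is the first non-negative integer missing from the set.

4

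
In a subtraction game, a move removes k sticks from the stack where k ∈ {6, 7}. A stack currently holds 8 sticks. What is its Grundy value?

Grundy values for subtraction set {6, 7}:
g(0) = mex{} = 0
g(1) = mex{} = 0
g(2) = mex{} = 0
g(3) = mex{} = 0
g(4) = mex{} = 0
g(5) = mex{} = 0
g(6) = mex{0} = 1
g(7) = mex{0} = 1
g(8) = mex{0} = 1
So g(8) = 1.

1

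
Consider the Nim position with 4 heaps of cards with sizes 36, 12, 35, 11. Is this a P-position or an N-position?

In binary:
  100100  (36)
  001100  (12)
  100011  (35)
  001011  (11)
  ------
  000000  (0)
The nim-sum is 0, so this is a P-position: the player to move is in a losing position under optimal play.

P-position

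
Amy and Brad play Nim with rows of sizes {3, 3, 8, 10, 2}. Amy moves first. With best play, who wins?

In binary:
  0011  (3)
  0011  (3)
  1000  (8)
  1010  (10)
  0010  (2)
  ----
  0000  (0)
The nim-sum is 0, so this is a P-position: the player to move is in a losing position under optimal play; Amy is about to move from it and so loses — Brad wins.

Brad wins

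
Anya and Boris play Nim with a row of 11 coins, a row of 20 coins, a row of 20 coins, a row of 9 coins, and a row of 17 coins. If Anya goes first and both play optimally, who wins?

Compute the nim-sum pairwise:
11 ⊕ 20 = 31
31 ⊕ 20 = 11
11 ⊕ 9 = 2
2 ⊕ 17 = 19
The nim-sum is 19 ≠ 0, so this is an N-position: the player to move can win; Anya has a winning move.

Anya wins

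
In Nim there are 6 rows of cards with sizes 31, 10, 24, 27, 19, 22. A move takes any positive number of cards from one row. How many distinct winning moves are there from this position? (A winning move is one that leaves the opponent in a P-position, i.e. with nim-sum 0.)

Nim-sum: 31 ^ 10 ^ 24 ^ 27 ^ 19 ^ 22 = 19.
The overall nim-sum is X = 19. A row of size p has a winning move iff p XOR X < p (reduce it to p XOR X).
  31: 31 XOR 19 = 12 < 31 — winning move (to 12).
  10: 10 XOR 19 = 25 ≥ 10 — no move.
  24: 24 XOR 19 = 11 < 24 — winning move (to 11).
  27: 27 XOR 19 = 8 < 27 — winning move (to 8).
  19: 19 XOR 19 = 0 < 19 — winning move (to 0).
  22: 22 XOR 19 = 5 < 22 — winning move (to 5).
That gives 5 winning moves.

5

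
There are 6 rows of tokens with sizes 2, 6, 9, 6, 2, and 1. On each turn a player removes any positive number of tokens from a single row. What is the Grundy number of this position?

Nim-sum: 2 ^ 6 ^ 9 ^ 6 ^ 2 ^ 1 = 8.

8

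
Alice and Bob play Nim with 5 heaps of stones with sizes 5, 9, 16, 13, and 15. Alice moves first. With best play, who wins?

Alice wins

Compute the nim-sum pairwise:
5 ^ 9 = 12
12 ^ 16 = 28
28 ^ 13 = 17
17 ^ 15 = 30
The nim-sum is 30 ≠ 0, so this is an N-position: the player to move can win; Alice has a winning move.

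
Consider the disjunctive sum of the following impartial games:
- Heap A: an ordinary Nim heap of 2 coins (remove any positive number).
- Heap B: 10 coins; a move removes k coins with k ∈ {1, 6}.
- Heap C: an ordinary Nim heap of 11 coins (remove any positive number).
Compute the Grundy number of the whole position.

8

Heap A is a plain Nim heap of size 2, so its Grundy value is 2.
Build the Grundy sequence for heap B with g(k) = mex{g(k−s) : s ∈ {1, 6}, s ≤ k}:
k:     0  1  2  3  4  5  6  7  8  9 10
g(k):  0  1  0  1  0  1  2  0  1  0  1
So g(10) = 1.
Heap C is a plain Nim heap of size 11, so its Grundy value is 11.
By the Sprague-Grundy theorem, the Grundy value of a sum of independent games is the XOR of the component values.
Combined value = 2 ⊕ 1 ⊕ 11 = 8.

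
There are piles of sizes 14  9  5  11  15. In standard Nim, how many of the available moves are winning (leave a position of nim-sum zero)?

Nim-sum: 14 ⊕ 9 ⊕ 5 ⊕ 11 ⊕ 15 = 6.
The overall nim-sum is X = 6. A pile of size p has a winning move iff p XOR X < p (reduce it to p XOR X).
  14: 14 XOR 6 = 8 < 14 — winning move (to 8).
  9: 9 XOR 6 = 15 ≥ 9 — no move.
  5: 5 XOR 6 = 3 < 5 — winning move (to 3).
  11: 11 XOR 6 = 13 ≥ 11 — no move.
  15: 15 XOR 6 = 9 < 15 — winning move (to 9).
That gives 3 winning moves.

3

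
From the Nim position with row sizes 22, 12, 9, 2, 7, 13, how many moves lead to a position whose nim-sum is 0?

1

Nim-sum: 22 XOR 12 XOR 9 XOR 2 XOR 7 XOR 13 = 27.
The overall nim-sum is X = 27. A row of size p has a winning move iff p XOR X < p (reduce it to p XOR X).
  22: 22 XOR 27 = 13 < 22 — winning move (to 13).
  12: 12 XOR 27 = 23 ≥ 12 — no move.
  9: 9 XOR 27 = 18 ≥ 9 — no move.
  2: 2 XOR 27 = 25 ≥ 2 — no move.
  7: 7 XOR 27 = 28 ≥ 7 — no move.
  13: 13 XOR 27 = 22 ≥ 13 — no move.
That gives 1 winning move.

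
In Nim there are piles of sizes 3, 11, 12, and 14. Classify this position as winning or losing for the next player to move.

Compute the nim-sum pairwise:
3 XOR 11 = 8
8 XOR 12 = 4
4 XOR 14 = 10
The nim-sum is 10 ≠ 0, so this is an N-position: the player to move can win.

Winning position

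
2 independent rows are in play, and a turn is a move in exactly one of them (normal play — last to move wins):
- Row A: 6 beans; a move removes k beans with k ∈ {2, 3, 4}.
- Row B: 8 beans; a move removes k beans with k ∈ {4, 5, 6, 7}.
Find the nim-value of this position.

Grundy values for row A (subtraction set {2, 3, 4}):
g(0) = mex{} = 0
g(1) = mex{} = 0
g(2) = mex{0} = 1
g(3) = mex{0} = 1
g(4) = mex{0,1} = 2
g(5) = mex{0,1} = 2
g(6) = mex{1,2} = 0
So g(6) = 0.
Grundy values for row B (subtraction set {4, 5, 6, 7}):
g(0) = mex{} = 0
g(1) = mex{} = 0
g(2) = mex{} = 0
g(3) = mex{} = 0
g(4) = mex{0} = 1
g(5) = mex{0} = 1
g(6) = mex{0} = 1
g(7) = mex{0} = 1
g(8) = mex{0,1} = 2
So g(8) = 2.
By the Sprague-Grundy theorem, the Grundy value of a sum of independent games is the XOR of the component values.
Combined value = 0 XOR 2 = 2.

2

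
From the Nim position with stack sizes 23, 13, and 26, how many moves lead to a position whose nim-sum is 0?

Compute the nim-sum pairwise:
23 ⊕ 13 = 26
26 ⊕ 26 = 0
The nim-sum is already 0, so every move leaves a nonzero nim-sum — there are no winning moves.

0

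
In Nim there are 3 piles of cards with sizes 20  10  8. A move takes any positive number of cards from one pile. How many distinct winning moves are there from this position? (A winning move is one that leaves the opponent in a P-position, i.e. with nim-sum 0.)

1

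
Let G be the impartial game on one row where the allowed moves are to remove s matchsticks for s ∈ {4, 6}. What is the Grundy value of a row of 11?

0

Build the Grundy sequence with g(k) = mex{g(k−s) : s ∈ {4, 6}, s ≤ k}:
k:     0  1  2  3  4  5  6  7  8  9 10 11
g(k):  0  0  0  0  1  1  1  1  2  2  0  0
So g(11) = 0.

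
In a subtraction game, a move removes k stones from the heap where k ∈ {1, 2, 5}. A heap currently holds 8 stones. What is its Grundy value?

Grundy values for subtraction set {1, 2, 5}:
k:     0  1  2  3  4  5  6  7  8
g(k):  0  1  2  0  1  2  0  1  2
So g(8) = 2.

2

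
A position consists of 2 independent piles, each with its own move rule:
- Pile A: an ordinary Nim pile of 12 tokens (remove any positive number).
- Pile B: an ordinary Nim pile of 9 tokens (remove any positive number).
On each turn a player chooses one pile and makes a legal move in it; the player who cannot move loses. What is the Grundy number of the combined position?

Pile A is a plain Nim pile of size 12, so its Grundy value is 12.
Pile B is a plain Nim pile of size 9, so its Grundy value is 9.
The value of a disjunctive sum is the nim-sum of the parts.
Combined value = 12 XOR 9 = 5.

5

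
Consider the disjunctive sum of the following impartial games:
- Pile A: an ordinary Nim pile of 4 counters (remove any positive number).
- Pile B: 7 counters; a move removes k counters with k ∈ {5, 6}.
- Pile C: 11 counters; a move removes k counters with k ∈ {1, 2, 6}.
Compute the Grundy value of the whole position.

Pile A is a plain Nim pile of size 4, so its Grundy value is 4.
For pile B, compute g(0), g(1), … with moves {5, 6}:
g(0) = mex{} = 0
g(1) = mex{} = 0
g(2) = mex{} = 0
g(3) = mex{} = 0
g(4) = mex{} = 0
g(5) = mex{0} = 1
g(6) = mex{0} = 1
g(7) = mex{0} = 1
So g(7) = 1.
For pile C, compute g(0), g(1), … with moves {1, 2, 6}:
g(0) = mex{} = 0
g(1) = mex{0} = 1
g(2) = mex{0,1} = 2
g(3) = mex{1,2} = 0
g(4) = mex{0,2} = 1
g(5) = mex{0,1} = 2
g(6) = mex{0,1,2} = 3
g(7) = mex{1,2,3} = 0
g(8) = mex{0,2,3} = 1
g(9) = mex{0,1} = 2
g(10) = mex{1,2} = 0
g(11) = mex{0,2} = 1
So g(11) = 1.
The value of a disjunctive sum is the nim-sum of the parts.
Combined value = 4 XOR 1 XOR 1 = 4.

4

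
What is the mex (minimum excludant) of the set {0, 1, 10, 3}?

2

The values 0, 1 are all present; 2 is the first non-negative integer missing from the set.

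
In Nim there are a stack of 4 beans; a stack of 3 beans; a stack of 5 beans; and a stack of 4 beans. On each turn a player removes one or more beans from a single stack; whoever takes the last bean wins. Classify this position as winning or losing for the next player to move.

Nim-sum: 4 ⊕ 3 ⊕ 5 ⊕ 4 = 6.
The nim-sum is 6 ≠ 0, so this is an N-position: the player to move can win.

Winning position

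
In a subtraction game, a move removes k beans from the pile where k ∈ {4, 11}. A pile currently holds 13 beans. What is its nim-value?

Grundy values for subtraction set {4, 11}:
k:     0  1  2  3  4  5  6  7  8  9 10 11 12 13
g(k):  0  0  0  0  1  1  1  1  0  0  0  2  1  1
So g(13) = 1.

1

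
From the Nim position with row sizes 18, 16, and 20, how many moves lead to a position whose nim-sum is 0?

3

Compute the nim-sum pairwise:
18 ^ 16 = 2
2 ^ 20 = 22
The overall nim-sum is X = 22. A row of size p has a winning move iff p XOR X < p (reduce it to p XOR X).
  18: 18 XOR 22 = 4 < 18 — winning move (to 4).
  16: 16 XOR 22 = 6 < 16 — winning move (to 6).
  20: 20 XOR 22 = 2 < 20 — winning move (to 2).
That gives 3 winning moves.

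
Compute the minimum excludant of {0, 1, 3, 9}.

The values 0, 1 are all present; 2 is the first non-negative integer missing from the set.

2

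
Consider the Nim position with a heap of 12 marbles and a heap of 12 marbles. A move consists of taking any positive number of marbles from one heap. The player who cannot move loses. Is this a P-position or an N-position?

P-position

Nim-sum: 12 ^ 12 = 0.
The nim-sum is 0, so this is a P-position: the player to move is in a losing position under optimal play.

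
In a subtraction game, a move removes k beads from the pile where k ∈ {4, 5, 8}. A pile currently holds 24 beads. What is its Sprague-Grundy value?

Build the Grundy sequence with g(k) = mex{g(k−s) : s ∈ {4, 5, 8}, s ≤ k}:
k:     0  1  2  3  4  5  6  7  8  9 10 11 12 13 14 15 16 17 18 19 20 21 22 23 24
g(k):  0  0  0  0  1  1  1  1  2  2  2  2  0  0  0  0  1  1  1  1  2  2  2  2  0
So g(24) = 0.

0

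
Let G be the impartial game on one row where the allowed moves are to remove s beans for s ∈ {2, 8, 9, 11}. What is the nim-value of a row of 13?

2

Compute g(0), g(1), … for moves {2, 8, 9, 11}:
g(0) = mex{} = 0
g(1) = mex{} = 0
g(2) = mex{0} = 1
g(3) = mex{0} = 1
g(4) = mex{1} = 0
g(5) = mex{1} = 0
g(6) = mex{0} = 1
g(7) = mex{0} = 1
g(8) = mex{0,1} = 2
g(9) = mex{0,1} = 2
g(10) = mex{0,1,2} = 3
g(11) = mex{0,1,2} = 3
g(12) = mex{0,1,3} = 2
g(13) = mex{0,1,3} = 2
So g(13) = 2.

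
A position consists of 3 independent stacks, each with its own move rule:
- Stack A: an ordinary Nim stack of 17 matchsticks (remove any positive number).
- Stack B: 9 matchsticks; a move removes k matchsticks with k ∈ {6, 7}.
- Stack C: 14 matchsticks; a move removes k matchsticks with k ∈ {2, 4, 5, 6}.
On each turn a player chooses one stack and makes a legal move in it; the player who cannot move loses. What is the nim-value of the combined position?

19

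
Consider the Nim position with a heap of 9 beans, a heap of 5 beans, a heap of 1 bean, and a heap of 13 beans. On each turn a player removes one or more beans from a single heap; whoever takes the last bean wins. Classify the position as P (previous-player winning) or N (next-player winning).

P-position

Nim-sum: 9 XOR 5 XOR 1 XOR 13 = 0.
The nim-sum is 0, so this is a P-position: the player to move is in a losing position under optimal play.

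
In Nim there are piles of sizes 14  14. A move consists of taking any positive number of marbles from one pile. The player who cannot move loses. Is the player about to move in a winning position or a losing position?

In binary:
  1110  (14)
  1110  (14)
  ----
  0000  (0)
The nim-sum is 0, so this is a P-position: the player to move is in a losing position under optimal play.

Losing position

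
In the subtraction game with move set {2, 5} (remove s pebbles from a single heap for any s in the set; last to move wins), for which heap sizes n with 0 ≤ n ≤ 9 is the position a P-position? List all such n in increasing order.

0, 1, 4, 7, 8

Grundy values for subtraction set {2, 5}:
g(0) = mex{} = 0
g(1) = mex{} = 0
g(2) = mex{0} = 1
g(3) = mex{0} = 1
g(4) = mex{1} = 0
g(5) = mex{0,1} = 2
g(6) = mex{0} = 1
g(7) = mex{1,2} = 0
g(8) = mex{1} = 0
g(9) = mex{0} = 1
The P-positions (g = 0) in 0..9 are 0, 1, 4, 7, 8.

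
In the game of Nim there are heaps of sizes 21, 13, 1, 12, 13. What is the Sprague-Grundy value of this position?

24

Compute the nim-sum pairwise:
21 ⊕ 13 = 24
24 ⊕ 1 = 25
25 ⊕ 12 = 21
21 ⊕ 13 = 24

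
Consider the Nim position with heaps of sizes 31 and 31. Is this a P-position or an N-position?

P-position

Compute the nim-sum pairwise:
31 ⊕ 31 = 0
The nim-sum is 0, so this is a P-position: the player to move is in a losing position under optimal play.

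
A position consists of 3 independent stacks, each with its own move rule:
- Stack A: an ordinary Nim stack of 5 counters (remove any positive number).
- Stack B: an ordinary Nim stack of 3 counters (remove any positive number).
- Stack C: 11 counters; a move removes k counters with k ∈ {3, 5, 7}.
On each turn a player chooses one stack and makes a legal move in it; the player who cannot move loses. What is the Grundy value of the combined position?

6

Stack A is a plain Nim stack of size 5, so its Grundy value is 5.
Stack B is a plain Nim stack of size 3, so its Grundy value is 3.
Build the Grundy sequence for stack C with g(k) = mex{g(k−s) : s ∈ {3, 5, 7}, s ≤ k}:
k:     0  1  2  3  4  5  6  7  8  9 10 11
g(k):  0  0  0  1  1  1  2  2  2  3  0  0
So g(11) = 0.
By the Sprague-Grundy theorem, the Grundy value of a sum of independent games is the XOR of the component values.
Combined value = 5 ⊕ 3 ⊕ 0 = 6.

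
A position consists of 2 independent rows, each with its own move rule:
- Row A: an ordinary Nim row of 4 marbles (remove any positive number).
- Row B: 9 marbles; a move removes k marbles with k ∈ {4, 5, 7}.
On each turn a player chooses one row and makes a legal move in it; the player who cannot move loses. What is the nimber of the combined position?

6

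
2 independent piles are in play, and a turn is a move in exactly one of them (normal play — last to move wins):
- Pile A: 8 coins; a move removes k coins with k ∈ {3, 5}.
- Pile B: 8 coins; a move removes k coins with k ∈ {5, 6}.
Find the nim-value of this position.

Build the Grundy sequence for pile A with g(k) = mex{g(k−s) : s ∈ {3, 5}, s ≤ k}:
g(0) = mex{} = 0
g(1) = mex{} = 0
g(2) = mex{} = 0
g(3) = mex{0} = 1
g(4) = mex{0} = 1
g(5) = mex{0} = 1
g(6) = mex{0,1} = 2
g(7) = mex{0,1} = 2
g(8) = mex{1} = 0
So g(8) = 0.
Build the Grundy sequence for pile B with g(k) = mex{g(k−s) : s ∈ {5, 6}, s ≤ k}:
g(0) = mex{} = 0
g(1) = mex{} = 0
g(2) = mex{} = 0
g(3) = mex{} = 0
g(4) = mex{} = 0
g(5) = mex{0} = 1
g(6) = mex{0} = 1
g(7) = mex{0} = 1
g(8) = mex{0} = 1
So g(8) = 1.
By the Sprague-Grundy theorem, the Grundy value of a sum of independent games is the XOR of the component values.
Combined value = 0 ⊕ 1 = 1.

1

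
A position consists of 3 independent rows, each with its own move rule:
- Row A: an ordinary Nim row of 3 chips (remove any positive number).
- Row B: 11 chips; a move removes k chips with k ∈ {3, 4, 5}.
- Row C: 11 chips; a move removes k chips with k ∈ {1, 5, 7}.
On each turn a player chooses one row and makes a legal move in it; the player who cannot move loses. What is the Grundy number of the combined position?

Row A is a plain Nim row of size 3, so its Grundy value is 3.
Grundy values for row B (subtraction set {3, 4, 5}):
k:     0  1  2  3  4  5  6  7  8  9 10 11
g(k):  0  0  0  1  1  1  2  2  0  0  0  1
So g(11) = 1.
Build the Grundy sequence for row C with g(k) = mex{g(k−s) : s ∈ {1, 5, 7}, s ≤ k}:
g(0) = mex{} = 0
g(1) = mex{0} = 1
g(2) = mex{1} = 0
g(3) = mex{0} = 1
g(4) = mex{1} = 0
g(5) = mex{0} = 1
g(6) = mex{1} = 0
g(7) = mex{0} = 1
g(8) = mex{1} = 0
g(9) = mex{0} = 1
g(10) = mex{1} = 0
g(11) = mex{0} = 1
So g(11) = 1.
The value of a disjunctive sum is the nim-sum of the parts.
Combined value = 3 XOR 1 XOR 1 = 3.

3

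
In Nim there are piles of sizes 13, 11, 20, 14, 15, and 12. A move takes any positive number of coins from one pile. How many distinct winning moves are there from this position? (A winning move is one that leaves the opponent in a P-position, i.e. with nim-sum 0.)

Nim-sum: 13 ⊕ 11 ⊕ 20 ⊕ 14 ⊕ 15 ⊕ 12 = 31.
The overall nim-sum is X = 31. A pile of size p has a winning move iff p XOR X < p (reduce it to p XOR X).
  13: 13 XOR 31 = 18 ≥ 13 — no move.
  11: 11 XOR 31 = 20 ≥ 11 — no move.
  20: 20 XOR 31 = 11 < 20 — winning move (to 11).
  14: 14 XOR 31 = 17 ≥ 14 — no move.
  15: 15 XOR 31 = 16 ≥ 15 — no move.
  12: 12 XOR 31 = 19 ≥ 12 — no move.
That gives 1 winning move.

1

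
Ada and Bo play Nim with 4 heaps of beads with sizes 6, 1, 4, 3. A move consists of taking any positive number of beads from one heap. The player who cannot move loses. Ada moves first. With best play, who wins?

Bo wins

Nim-sum: 6 ⊕ 1 ⊕ 4 ⊕ 3 = 0.
The nim-sum is 0, so this is a P-position: the player to move is in a losing position under optimal play; Ada is about to move from it and so loses — Bo wins.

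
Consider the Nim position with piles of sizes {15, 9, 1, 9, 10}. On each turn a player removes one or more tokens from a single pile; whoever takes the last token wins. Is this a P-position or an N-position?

N-position

Write each in binary and XOR column by column:
  1111  (15)
  1001  (9)
  0001  (1)
  1001  (9)
  1010  (10)
  ----
  0100  (4)
The nim-sum is 4 ≠ 0, so this is an N-position: the player to move can win.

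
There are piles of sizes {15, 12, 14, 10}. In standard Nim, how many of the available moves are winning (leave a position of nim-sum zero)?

Compute the nim-sum pairwise:
15 ⊕ 12 = 3
3 ⊕ 14 = 13
13 ⊕ 10 = 7
The overall nim-sum is X = 7. A pile of size p has a winning move iff p XOR X < p (reduce it to p XOR X).
  15: 15 XOR 7 = 8 < 15 — winning move (to 8).
  12: 12 XOR 7 = 11 < 12 — winning move (to 11).
  14: 14 XOR 7 = 9 < 14 — winning move (to 9).
  10: 10 XOR 7 = 13 ≥ 10 — no move.
That gives 3 winning moves.

3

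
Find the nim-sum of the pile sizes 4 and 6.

Nim-sum: 4 XOR 6 = 2.

2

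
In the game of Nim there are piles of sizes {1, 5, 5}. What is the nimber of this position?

1

Write each in binary and XOR column by column:
  001  (1)
  101  (5)
  101  (5)
  ---
  001  (1)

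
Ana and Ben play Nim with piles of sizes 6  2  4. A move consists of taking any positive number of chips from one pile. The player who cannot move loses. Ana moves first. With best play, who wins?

Ben wins

In binary:
  110  (6)
  010  (2)
  100  (4)
  ---
  000  (0)
The nim-sum is 0, so this is a P-position: the player to move is in a losing position under optimal play; Ana is about to move from it and so loses — Ben wins.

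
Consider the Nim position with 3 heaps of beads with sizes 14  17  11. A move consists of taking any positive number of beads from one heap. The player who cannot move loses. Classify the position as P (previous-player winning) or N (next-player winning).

N-position

Compute the nim-sum pairwise:
14 XOR 17 = 31
31 XOR 11 = 20
The nim-sum is 20 ≠ 0, so this is an N-position: the player to move can win.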